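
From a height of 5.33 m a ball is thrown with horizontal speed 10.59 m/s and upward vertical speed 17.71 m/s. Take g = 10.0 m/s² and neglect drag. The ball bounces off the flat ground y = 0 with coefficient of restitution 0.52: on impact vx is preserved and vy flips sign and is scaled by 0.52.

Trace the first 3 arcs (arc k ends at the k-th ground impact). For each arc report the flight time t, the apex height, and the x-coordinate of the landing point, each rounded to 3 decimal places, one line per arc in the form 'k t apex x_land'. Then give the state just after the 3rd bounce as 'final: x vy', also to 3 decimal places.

1 3.821 21.012 40.464
2 2.132 5.682 63.042
3 1.109 1.536 74.782
final: 74.782 2.882

Arc 1: start y=5.330, vy=17.710 → t=3.821, apex=21.012, x_land=40.464, impact vy=-20.500
  bounce: vy ← 0.52·20.500 = 10.660
Arc 2: start y=0.000, vy=10.660 → t=2.132, apex=5.682, x_land=63.042, impact vy=-10.660
  bounce: vy ← 0.52·10.660 = 5.543
Arc 3: start y=0.000, vy=5.543 → t=1.109, apex=1.536, x_land=74.782, impact vy=-5.543
  bounce: vy ← 0.52·5.543 = 2.882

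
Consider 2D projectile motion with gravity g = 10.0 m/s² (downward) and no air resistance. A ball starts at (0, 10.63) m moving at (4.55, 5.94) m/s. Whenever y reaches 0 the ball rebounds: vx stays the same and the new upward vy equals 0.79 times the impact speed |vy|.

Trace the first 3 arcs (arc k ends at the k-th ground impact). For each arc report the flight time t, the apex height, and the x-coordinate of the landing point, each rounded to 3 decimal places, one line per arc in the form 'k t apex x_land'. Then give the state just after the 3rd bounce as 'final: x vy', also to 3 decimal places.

1 2.168 12.394 9.866
2 2.488 7.735 21.185
3 1.965 4.828 30.127
final: 30.127 7.763

Arc 1: start y=10.630, vy=5.940 → t=2.168, apex=12.394, x_land=9.866, impact vy=-15.744
  bounce: vy ← 0.79·15.744 = 12.438
Arc 2: start y=0.000, vy=12.438 → t=2.488, apex=7.735, x_land=21.185, impact vy=-12.438
  bounce: vy ← 0.79·12.438 = 9.826
Arc 3: start y=0.000, vy=9.826 → t=1.965, apex=4.828, x_land=30.127, impact vy=-9.826
  bounce: vy ← 0.79·9.826 = 7.763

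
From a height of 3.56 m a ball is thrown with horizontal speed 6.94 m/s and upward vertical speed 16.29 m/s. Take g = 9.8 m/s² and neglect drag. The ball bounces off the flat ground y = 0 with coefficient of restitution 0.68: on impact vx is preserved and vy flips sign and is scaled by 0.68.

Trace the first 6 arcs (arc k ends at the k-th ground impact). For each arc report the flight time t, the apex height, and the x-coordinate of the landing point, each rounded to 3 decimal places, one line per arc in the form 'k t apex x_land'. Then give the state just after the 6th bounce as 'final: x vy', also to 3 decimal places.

Arc 1: start y=3.560, vy=16.290 → t=3.530, apex=17.099, x_land=24.500, impact vy=-18.307
  bounce: vy ← 0.68·18.307 = 12.449
Arc 2: start y=0.000, vy=12.449 → t=2.541, apex=7.907, x_land=42.132, impact vy=-12.449
  bounce: vy ← 0.68·12.449 = 8.465
Arc 3: start y=0.000, vy=8.465 → t=1.728, apex=3.656, x_land=54.121, impact vy=-8.465
  bounce: vy ← 0.68·8.465 = 5.756
Arc 4: start y=0.000, vy=5.756 → t=1.175, apex=1.691, x_land=62.274, impact vy=-5.756
  bounce: vy ← 0.68·5.756 = 3.914
Arc 5: start y=0.000, vy=3.914 → t=0.799, apex=0.782, x_land=67.817, impact vy=-3.914
  bounce: vy ← 0.68·3.914 = 2.662
Arc 6: start y=0.000, vy=2.662 → t=0.543, apex=0.361, x_land=71.587, impact vy=-2.662
  bounce: vy ← 0.68·2.662 = 1.810

1 3.530 17.099 24.500
2 2.541 7.907 42.132
3 1.728 3.656 54.121
4 1.175 1.691 62.274
5 0.799 0.782 67.817
6 0.543 0.361 71.587
final: 71.587 1.810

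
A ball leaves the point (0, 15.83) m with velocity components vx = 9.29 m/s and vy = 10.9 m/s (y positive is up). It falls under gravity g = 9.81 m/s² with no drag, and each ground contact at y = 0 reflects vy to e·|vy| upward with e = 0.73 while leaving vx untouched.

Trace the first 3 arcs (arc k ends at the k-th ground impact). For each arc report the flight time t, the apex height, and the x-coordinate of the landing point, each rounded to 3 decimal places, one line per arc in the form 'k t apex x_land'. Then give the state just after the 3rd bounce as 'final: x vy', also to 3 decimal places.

1 3.223 21.886 29.946
2 3.084 11.663 58.596
3 2.251 6.215 79.511
final: 79.511 8.061

Arc 1: start y=15.830, vy=10.900 → t=3.223, apex=21.886, x_land=29.946, impact vy=-20.722
  bounce: vy ← 0.73·20.722 = 15.127
Arc 2: start y=0.000, vy=15.127 → t=3.084, apex=11.663, x_land=58.596, impact vy=-15.127
  bounce: vy ← 0.73·15.127 = 11.043
Arc 3: start y=0.000, vy=11.043 → t=2.251, apex=6.215, x_land=79.511, impact vy=-11.043
  bounce: vy ← 0.73·11.043 = 8.061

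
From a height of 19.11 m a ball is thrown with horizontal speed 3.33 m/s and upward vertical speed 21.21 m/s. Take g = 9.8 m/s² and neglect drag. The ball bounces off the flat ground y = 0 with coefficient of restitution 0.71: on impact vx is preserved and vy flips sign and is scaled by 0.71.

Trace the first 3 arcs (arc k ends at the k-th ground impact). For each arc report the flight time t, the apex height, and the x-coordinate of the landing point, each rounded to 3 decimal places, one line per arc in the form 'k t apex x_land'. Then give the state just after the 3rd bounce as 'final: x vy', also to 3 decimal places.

1 5.094 42.062 16.964
2 4.160 21.204 30.818
3 2.954 10.689 40.654
final: 40.654 10.277

Arc 1: start y=19.110, vy=21.210 → t=5.094, apex=42.062, x_land=16.964, impact vy=-28.713
  bounce: vy ← 0.71·28.713 = 20.386
Arc 2: start y=0.000, vy=20.386 → t=4.160, apex=21.204, x_land=30.818, impact vy=-20.386
  bounce: vy ← 0.71·20.386 = 14.474
Arc 3: start y=0.000, vy=14.474 → t=2.954, apex=10.689, x_land=40.654, impact vy=-14.474
  bounce: vy ← 0.71·14.474 = 10.277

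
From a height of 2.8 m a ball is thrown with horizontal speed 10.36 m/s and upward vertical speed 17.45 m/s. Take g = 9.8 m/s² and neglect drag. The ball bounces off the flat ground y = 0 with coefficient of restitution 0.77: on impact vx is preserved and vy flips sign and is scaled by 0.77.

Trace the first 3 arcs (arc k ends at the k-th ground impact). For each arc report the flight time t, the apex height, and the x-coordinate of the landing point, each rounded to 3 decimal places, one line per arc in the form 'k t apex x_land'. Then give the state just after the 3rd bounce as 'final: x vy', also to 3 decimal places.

1 3.715 18.336 38.488
2 2.979 10.871 69.350
3 2.294 6.446 93.115
final: 93.115 8.655

Arc 1: start y=2.800, vy=17.450 → t=3.715, apex=18.336, x_land=38.488, impact vy=-18.957
  bounce: vy ← 0.77·18.957 = 14.597
Arc 2: start y=0.000, vy=14.597 → t=2.979, apex=10.871, x_land=69.350, impact vy=-14.597
  bounce: vy ← 0.77·14.597 = 11.240
Arc 3: start y=0.000, vy=11.240 → t=2.294, apex=6.446, x_land=93.115, impact vy=-11.240
  bounce: vy ← 0.77·11.240 = 8.655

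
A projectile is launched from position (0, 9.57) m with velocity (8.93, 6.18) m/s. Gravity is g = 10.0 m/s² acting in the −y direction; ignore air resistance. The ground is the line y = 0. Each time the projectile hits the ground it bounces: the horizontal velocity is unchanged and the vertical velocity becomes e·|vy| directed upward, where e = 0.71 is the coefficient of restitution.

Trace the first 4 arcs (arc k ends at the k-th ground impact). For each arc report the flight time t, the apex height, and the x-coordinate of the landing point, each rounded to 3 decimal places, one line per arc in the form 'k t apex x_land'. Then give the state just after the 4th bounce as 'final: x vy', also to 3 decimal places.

Arc 1: start y=9.570, vy=6.180 → t=2.133, apex=11.480, x_land=19.050, impact vy=-15.152
  bounce: vy ← 0.71·15.152 = 10.758
Arc 2: start y=0.000, vy=10.758 → t=2.152, apex=5.787, x_land=38.264, impact vy=-10.758
  bounce: vy ← 0.71·10.758 = 7.638
Arc 3: start y=0.000, vy=7.638 → t=1.528, apex=2.917, x_land=51.906, impact vy=-7.638
  bounce: vy ← 0.71·7.638 = 5.423
Arc 4: start y=0.000, vy=5.423 → t=1.085, apex=1.471, x_land=61.592, impact vy=-5.423
  bounce: vy ← 0.71·5.423 = 3.850

1 2.133 11.480 19.050
2 2.152 5.787 38.264
3 1.528 2.917 51.906
4 1.085 1.471 61.592
final: 61.592 3.850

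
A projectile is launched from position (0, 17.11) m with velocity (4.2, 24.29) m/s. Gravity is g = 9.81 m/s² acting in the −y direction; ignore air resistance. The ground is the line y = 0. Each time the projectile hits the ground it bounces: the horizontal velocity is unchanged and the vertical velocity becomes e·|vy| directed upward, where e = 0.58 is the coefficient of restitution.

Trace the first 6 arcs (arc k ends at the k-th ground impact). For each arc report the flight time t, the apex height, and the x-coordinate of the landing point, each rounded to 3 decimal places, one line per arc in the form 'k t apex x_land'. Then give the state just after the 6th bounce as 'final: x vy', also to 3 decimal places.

Arc 1: start y=17.110, vy=24.290 → t=5.578, apex=47.182, x_land=23.426, impact vy=-30.425
  bounce: vy ← 0.58·30.425 = 17.647
Arc 2: start y=0.000, vy=17.647 → t=3.598, apex=15.872, x_land=38.536, impact vy=-17.647
  bounce: vy ← 0.58·17.647 = 10.235
Arc 3: start y=0.000, vy=10.235 → t=2.087, apex=5.339, x_land=47.300, impact vy=-10.235
  bounce: vy ← 0.58·10.235 = 5.936
Arc 4: start y=0.000, vy=5.936 → t=1.210, apex=1.796, x_land=52.383, impact vy=-5.936
  bounce: vy ← 0.58·5.936 = 3.443
Arc 5: start y=0.000, vy=3.443 → t=0.702, apex=0.604, x_land=55.331, impact vy=-3.443
  bounce: vy ← 0.58·3.443 = 1.997
Arc 6: start y=0.000, vy=1.997 → t=0.407, apex=0.203, x_land=57.041, impact vy=-1.997
  bounce: vy ← 0.58·1.997 = 1.158

1 5.578 47.182 23.426
2 3.598 15.872 38.536
3 2.087 5.339 47.300
4 1.210 1.796 52.383
5 0.702 0.604 55.331
6 0.407 0.203 57.041
final: 57.041 1.158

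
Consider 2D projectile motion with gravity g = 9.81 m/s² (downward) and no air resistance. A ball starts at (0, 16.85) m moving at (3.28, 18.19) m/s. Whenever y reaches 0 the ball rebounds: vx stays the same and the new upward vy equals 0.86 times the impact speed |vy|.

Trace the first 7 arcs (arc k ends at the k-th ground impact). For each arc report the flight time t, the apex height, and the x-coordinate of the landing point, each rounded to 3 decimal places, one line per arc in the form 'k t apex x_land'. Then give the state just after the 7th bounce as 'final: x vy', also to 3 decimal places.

Arc 1: start y=16.850, vy=18.190 → t=4.476, apex=33.714, x_land=14.681, impact vy=-25.719
  bounce: vy ← 0.86·25.719 = 22.118
Arc 2: start y=0.000, vy=22.118 → t=4.509, apex=24.935, x_land=29.472, impact vy=-22.118
  bounce: vy ← 0.86·22.118 = 19.022
Arc 3: start y=0.000, vy=19.022 → t=3.878, apex=18.442, x_land=42.192, impact vy=-19.022
  bounce: vy ← 0.86·19.022 = 16.359
Arc 4: start y=0.000, vy=16.359 → t=3.335, apex=13.640, x_land=53.131, impact vy=-16.359
  bounce: vy ← 0.86·16.359 = 14.069
Arc 5: start y=0.000, vy=14.069 → t=2.868, apex=10.088, x_land=62.539, impact vy=-14.069
  bounce: vy ← 0.86·14.069 = 12.099
Arc 6: start y=0.000, vy=12.099 → t=2.467, apex=7.461, x_land=70.629, impact vy=-12.099
  bounce: vy ← 0.86·12.099 = 10.405
Arc 7: start y=0.000, vy=10.405 → t=2.121, apex=5.518, x_land=77.587, impact vy=-10.405
  bounce: vy ← 0.86·10.405 = 8.948

1 4.476 33.714 14.681
2 4.509 24.935 29.472
3 3.878 18.442 42.192
4 3.335 13.640 53.131
5 2.868 10.088 62.539
6 2.467 7.461 70.629
7 2.121 5.518 77.587
final: 77.587 8.948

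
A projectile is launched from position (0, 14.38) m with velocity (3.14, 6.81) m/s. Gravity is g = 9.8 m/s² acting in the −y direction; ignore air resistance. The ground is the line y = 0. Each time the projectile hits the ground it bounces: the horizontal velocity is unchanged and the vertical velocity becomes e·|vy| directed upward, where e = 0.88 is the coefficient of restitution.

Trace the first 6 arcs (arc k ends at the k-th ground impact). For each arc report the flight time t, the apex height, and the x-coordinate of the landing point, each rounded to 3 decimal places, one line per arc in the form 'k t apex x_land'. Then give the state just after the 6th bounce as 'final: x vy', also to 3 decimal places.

1 2.544 16.746 7.987
2 3.254 12.968 18.203
3 2.863 10.043 27.194
4 2.520 7.777 35.105
5 2.217 6.022 42.068
6 1.951 4.664 48.194
final: 48.194 8.414

Arc 1: start y=14.380, vy=6.810 → t=2.544, apex=16.746, x_land=7.987, impact vy=-18.117
  bounce: vy ← 0.88·18.117 = 15.943
Arc 2: start y=0.000, vy=15.943 → t=3.254, apex=12.968, x_land=18.203, impact vy=-15.943
  bounce: vy ← 0.88·15.943 = 14.030
Arc 3: start y=0.000, vy=14.030 → t=2.863, apex=10.043, x_land=27.194, impact vy=-14.030
  bounce: vy ← 0.88·14.030 = 12.346
Arc 4: start y=0.000, vy=12.346 → t=2.520, apex=7.777, x_land=35.105, impact vy=-12.346
  bounce: vy ← 0.88·12.346 = 10.865
Arc 5: start y=0.000, vy=10.865 → t=2.217, apex=6.022, x_land=42.068, impact vy=-10.865
  bounce: vy ← 0.88·10.865 = 9.561
Arc 6: start y=0.000, vy=9.561 → t=1.951, apex=4.664, x_land=48.194, impact vy=-9.561
  bounce: vy ← 0.88·9.561 = 8.414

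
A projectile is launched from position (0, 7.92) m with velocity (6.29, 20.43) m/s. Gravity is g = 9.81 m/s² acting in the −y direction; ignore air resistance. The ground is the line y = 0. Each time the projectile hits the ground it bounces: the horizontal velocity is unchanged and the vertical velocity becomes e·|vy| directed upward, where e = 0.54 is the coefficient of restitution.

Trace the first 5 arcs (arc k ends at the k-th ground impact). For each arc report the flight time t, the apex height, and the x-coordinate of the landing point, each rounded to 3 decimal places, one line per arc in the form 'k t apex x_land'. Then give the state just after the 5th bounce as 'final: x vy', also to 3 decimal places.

1 4.522 29.193 28.445
2 2.635 8.513 45.017
3 1.423 2.482 53.967
4 0.768 0.724 58.799
5 0.415 0.211 61.409
final: 61.409 1.099

Arc 1: start y=7.920, vy=20.430 → t=4.522, apex=29.193, x_land=28.445, impact vy=-23.933
  bounce: vy ← 0.54·23.933 = 12.924
Arc 2: start y=0.000, vy=12.924 → t=2.635, apex=8.513, x_land=45.017, impact vy=-12.924
  bounce: vy ← 0.54·12.924 = 6.979
Arc 3: start y=0.000, vy=6.979 → t=1.423, apex=2.482, x_land=53.967, impact vy=-6.979
  bounce: vy ← 0.54·6.979 = 3.769
Arc 4: start y=0.000, vy=3.769 → t=0.768, apex=0.724, x_land=58.799, impact vy=-3.769
  bounce: vy ← 0.54·3.769 = 2.035
Arc 5: start y=0.000, vy=2.035 → t=0.415, apex=0.211, x_land=61.409, impact vy=-2.035
  bounce: vy ← 0.54·2.035 = 1.099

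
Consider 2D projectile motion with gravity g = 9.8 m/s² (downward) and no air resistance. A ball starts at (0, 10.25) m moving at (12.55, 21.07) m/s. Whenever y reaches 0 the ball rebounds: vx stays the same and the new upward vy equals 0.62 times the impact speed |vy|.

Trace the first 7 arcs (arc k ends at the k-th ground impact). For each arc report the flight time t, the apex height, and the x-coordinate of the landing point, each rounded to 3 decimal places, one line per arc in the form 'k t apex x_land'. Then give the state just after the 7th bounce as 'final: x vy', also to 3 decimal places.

1 4.741 32.900 59.502
2 3.213 12.647 99.826
3 1.992 4.861 124.827
4 1.235 1.869 140.328
5 0.766 0.718 149.939
6 0.475 0.276 155.897
7 0.294 0.106 159.591
final: 159.591 0.894

Arc 1: start y=10.250, vy=21.070 → t=4.741, apex=32.900, x_land=59.502, impact vy=-25.394
  bounce: vy ← 0.62·25.394 = 15.744
Arc 2: start y=0.000, vy=15.744 → t=3.213, apex=12.647, x_land=99.826, impact vy=-15.744
  bounce: vy ← 0.62·15.744 = 9.761
Arc 3: start y=0.000, vy=9.761 → t=1.992, apex=4.861, x_land=124.827, impact vy=-9.761
  bounce: vy ← 0.62·9.761 = 6.052
Arc 4: start y=0.000, vy=6.052 → t=1.235, apex=1.869, x_land=140.328, impact vy=-6.052
  bounce: vy ← 0.62·6.052 = 3.752
Arc 5: start y=0.000, vy=3.752 → t=0.766, apex=0.718, x_land=149.939, impact vy=-3.752
  bounce: vy ← 0.62·3.752 = 2.326
Arc 6: start y=0.000, vy=2.326 → t=0.475, apex=0.276, x_land=155.897, impact vy=-2.326
  bounce: vy ← 0.62·2.326 = 1.442
Arc 7: start y=0.000, vy=1.442 → t=0.294, apex=0.106, x_land=159.591, impact vy=-1.442
  bounce: vy ← 0.62·1.442 = 0.894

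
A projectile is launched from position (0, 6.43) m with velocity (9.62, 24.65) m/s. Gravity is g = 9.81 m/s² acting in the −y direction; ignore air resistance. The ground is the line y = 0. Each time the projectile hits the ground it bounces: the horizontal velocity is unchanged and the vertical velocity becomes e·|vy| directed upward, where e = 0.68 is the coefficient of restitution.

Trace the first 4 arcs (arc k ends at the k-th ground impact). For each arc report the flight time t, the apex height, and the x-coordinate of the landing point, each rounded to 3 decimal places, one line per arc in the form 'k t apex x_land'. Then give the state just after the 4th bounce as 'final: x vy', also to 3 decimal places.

1 5.274 37.400 50.736
2 3.755 17.294 86.863
3 2.554 7.997 111.429
4 1.736 3.698 128.134
final: 128.134 5.792

Arc 1: start y=6.430, vy=24.650 → t=5.274, apex=37.400, x_land=50.736, impact vy=-27.088
  bounce: vy ← 0.68·27.088 = 18.420
Arc 2: start y=0.000, vy=18.420 → t=3.755, apex=17.294, x_land=86.863, impact vy=-18.420
  bounce: vy ← 0.68·18.420 = 12.526
Arc 3: start y=0.000, vy=12.526 → t=2.554, apex=7.997, x_land=111.429, impact vy=-12.526
  bounce: vy ← 0.68·12.526 = 8.517
Arc 4: start y=0.000, vy=8.517 → t=1.736, apex=3.698, x_land=128.134, impact vy=-8.517
  bounce: vy ← 0.68·8.517 = 5.792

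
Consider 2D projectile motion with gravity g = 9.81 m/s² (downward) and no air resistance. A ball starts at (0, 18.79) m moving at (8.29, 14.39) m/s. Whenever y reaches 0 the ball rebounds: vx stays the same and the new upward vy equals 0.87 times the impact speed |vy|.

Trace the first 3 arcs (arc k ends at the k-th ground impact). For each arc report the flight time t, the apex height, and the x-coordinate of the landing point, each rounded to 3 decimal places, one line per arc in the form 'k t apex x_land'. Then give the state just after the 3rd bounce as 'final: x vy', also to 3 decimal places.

Arc 1: start y=18.790, vy=14.390 → t=3.913, apex=29.344, x_land=32.437, impact vy=-23.994
  bounce: vy ← 0.87·23.994 = 20.875
Arc 2: start y=0.000, vy=20.875 → t=4.256, apex=22.211, x_land=67.718, impact vy=-20.875
  bounce: vy ← 0.87·20.875 = 18.161
Arc 3: start y=0.000, vy=18.161 → t=3.703, apex=16.811, x_land=98.413, impact vy=-18.161
  bounce: vy ← 0.87·18.161 = 15.800

1 3.913 29.344 32.437
2 4.256 22.211 67.718
3 3.703 16.811 98.413
final: 98.413 15.800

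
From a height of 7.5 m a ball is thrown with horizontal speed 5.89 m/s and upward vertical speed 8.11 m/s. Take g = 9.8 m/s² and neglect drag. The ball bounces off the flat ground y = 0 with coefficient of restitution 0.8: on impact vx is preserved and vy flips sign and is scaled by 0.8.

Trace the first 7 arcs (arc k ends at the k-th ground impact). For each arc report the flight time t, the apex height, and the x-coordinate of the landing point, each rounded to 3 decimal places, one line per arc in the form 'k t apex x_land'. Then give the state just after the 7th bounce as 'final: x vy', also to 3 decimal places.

Arc 1: start y=7.500, vy=8.110 → t=2.316, apex=10.856, x_land=13.641, impact vy=-14.587
  bounce: vy ← 0.8·14.587 = 11.669
Arc 2: start y=0.000, vy=11.669 → t=2.382, apex=6.948, x_land=27.668, impact vy=-11.669
  bounce: vy ← 0.8·11.669 = 9.335
Arc 3: start y=0.000, vy=9.335 → t=1.905, apex=4.447, x_land=38.890, impact vy=-9.335
  bounce: vy ← 0.8·9.335 = 7.468
Arc 4: start y=0.000, vy=7.468 → t=1.524, apex=2.846, x_land=47.867, impact vy=-7.468
  bounce: vy ← 0.8·7.468 = 5.975
Arc 5: start y=0.000, vy=5.975 → t=1.219, apex=1.821, x_land=55.049, impact vy=-5.975
  bounce: vy ← 0.8·5.975 = 4.780
Arc 6: start y=0.000, vy=4.780 → t=0.975, apex=1.166, x_land=60.795, impact vy=-4.780
  bounce: vy ← 0.8·4.780 = 3.824
Arc 7: start y=0.000, vy=3.824 → t=0.780, apex=0.746, x_land=65.391, impact vy=-3.824
  bounce: vy ← 0.8·3.824 = 3.059

1 2.316 10.856 13.641
2 2.382 6.948 27.668
3 1.905 4.447 38.890
4 1.524 2.846 47.867
5 1.219 1.821 55.049
6 0.975 1.166 60.795
7 0.780 0.746 65.391
final: 65.391 3.059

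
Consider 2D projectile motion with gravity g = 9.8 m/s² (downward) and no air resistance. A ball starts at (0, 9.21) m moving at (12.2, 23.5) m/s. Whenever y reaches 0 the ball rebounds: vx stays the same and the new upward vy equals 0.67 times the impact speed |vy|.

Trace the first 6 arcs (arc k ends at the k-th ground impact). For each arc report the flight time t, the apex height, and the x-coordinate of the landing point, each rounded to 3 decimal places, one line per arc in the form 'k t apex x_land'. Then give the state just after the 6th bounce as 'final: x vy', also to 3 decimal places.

1 5.160 37.386 62.954
2 3.701 16.783 108.111
3 2.480 7.534 138.366
4 1.662 3.382 158.636
5 1.113 1.518 172.218
6 0.746 0.681 181.317
final: 181.317 2.449

Arc 1: start y=9.210, vy=23.500 → t=5.160, apex=37.386, x_land=62.954, impact vy=-27.070
  bounce: vy ← 0.67·27.070 = 18.137
Arc 2: start y=0.000, vy=18.137 → t=3.701, apex=16.783, x_land=108.111, impact vy=-18.137
  bounce: vy ← 0.67·18.137 = 12.152
Arc 3: start y=0.000, vy=12.152 → t=2.480, apex=7.534, x_land=138.366, impact vy=-12.152
  bounce: vy ← 0.67·12.152 = 8.142
Arc 4: start y=0.000, vy=8.142 → t=1.662, apex=3.382, x_land=158.636, impact vy=-8.142
  bounce: vy ← 0.67·8.142 = 5.455
Arc 5: start y=0.000, vy=5.455 → t=1.113, apex=1.518, x_land=172.218, impact vy=-5.455
  bounce: vy ← 0.67·5.455 = 3.655
Arc 6: start y=0.000, vy=3.655 → t=0.746, apex=0.681, x_land=181.317, impact vy=-3.655
  bounce: vy ← 0.67·3.655 = 2.449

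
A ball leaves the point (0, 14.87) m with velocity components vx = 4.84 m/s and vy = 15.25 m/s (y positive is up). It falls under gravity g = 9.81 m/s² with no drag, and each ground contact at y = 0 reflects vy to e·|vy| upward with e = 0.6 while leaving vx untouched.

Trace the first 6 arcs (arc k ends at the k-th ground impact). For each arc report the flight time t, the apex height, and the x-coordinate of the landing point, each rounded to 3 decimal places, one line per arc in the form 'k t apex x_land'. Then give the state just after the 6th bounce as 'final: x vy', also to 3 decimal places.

Arc 1: start y=14.870, vy=15.250 → t=3.889, apex=26.723, x_land=18.821, impact vy=-22.898
  bounce: vy ← 0.6·22.898 = 13.739
Arc 2: start y=0.000, vy=13.739 → t=2.801, apex=9.620, x_land=32.378, impact vy=-13.739
  bounce: vy ← 0.6·13.739 = 8.243
Arc 3: start y=0.000, vy=8.243 → t=1.681, apex=3.463, x_land=40.512, impact vy=-8.243
  bounce: vy ← 0.6·8.243 = 4.946
Arc 4: start y=0.000, vy=4.946 → t=1.008, apex=1.247, x_land=45.392, impact vy=-4.946
  bounce: vy ← 0.6·4.946 = 2.968
Arc 5: start y=0.000, vy=2.968 → t=0.605, apex=0.449, x_land=48.320, impact vy=-2.968
  bounce: vy ← 0.6·2.968 = 1.781
Arc 6: start y=0.000, vy=1.781 → t=0.363, apex=0.162, x_land=50.077, impact vy=-1.781
  bounce: vy ← 0.6·1.781 = 1.068

1 3.889 26.723 18.821
2 2.801 9.620 32.378
3 1.681 3.463 40.512
4 1.008 1.247 45.392
5 0.605 0.449 48.320
6 0.363 0.162 50.077
final: 50.077 1.068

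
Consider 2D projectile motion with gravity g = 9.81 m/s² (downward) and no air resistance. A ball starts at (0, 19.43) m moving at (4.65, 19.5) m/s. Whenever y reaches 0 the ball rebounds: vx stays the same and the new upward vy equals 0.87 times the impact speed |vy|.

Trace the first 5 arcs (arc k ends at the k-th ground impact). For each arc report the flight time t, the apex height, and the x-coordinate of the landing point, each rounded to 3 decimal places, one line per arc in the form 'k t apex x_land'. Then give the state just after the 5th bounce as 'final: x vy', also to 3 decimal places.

1 4.801 38.811 22.323
2 4.894 29.376 45.082
3 4.258 22.235 64.883
4 3.705 16.829 82.110
5 3.223 12.738 97.097
final: 97.097 13.754

Arc 1: start y=19.430, vy=19.500 → t=4.801, apex=38.811, x_land=22.323, impact vy=-27.595
  bounce: vy ← 0.87·27.595 = 24.007
Arc 2: start y=0.000, vy=24.007 → t=4.894, apex=29.376, x_land=45.082, impact vy=-24.007
  bounce: vy ← 0.87·24.007 = 20.886
Arc 3: start y=0.000, vy=20.886 → t=4.258, apex=22.235, x_land=64.883, impact vy=-20.886
  bounce: vy ← 0.87·20.886 = 18.171
Arc 4: start y=0.000, vy=18.171 → t=3.705, apex=16.829, x_land=82.110, impact vy=-18.171
  bounce: vy ← 0.87·18.171 = 15.809
Arc 5: start y=0.000, vy=15.809 → t=3.223, apex=12.738, x_land=97.097, impact vy=-15.809
  bounce: vy ← 0.87·15.809 = 13.754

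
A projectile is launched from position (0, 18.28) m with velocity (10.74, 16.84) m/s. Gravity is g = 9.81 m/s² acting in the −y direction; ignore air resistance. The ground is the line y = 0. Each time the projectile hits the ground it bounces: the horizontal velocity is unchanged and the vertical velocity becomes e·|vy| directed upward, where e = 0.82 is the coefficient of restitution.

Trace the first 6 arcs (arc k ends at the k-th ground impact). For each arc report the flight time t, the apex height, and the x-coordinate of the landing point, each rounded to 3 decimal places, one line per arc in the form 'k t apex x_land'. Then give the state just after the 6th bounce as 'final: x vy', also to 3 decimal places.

1 4.300 32.734 46.181
2 4.237 22.010 91.683
3 3.474 14.800 128.994
4 2.849 9.951 159.590
5 2.336 6.691 184.678
6 1.915 4.499 205.250
final: 205.250 7.704

Arc 1: start y=18.280, vy=16.840 → t=4.300, apex=32.734, x_land=46.181, impact vy=-25.342
  bounce: vy ← 0.82·25.342 = 20.781
Arc 2: start y=0.000, vy=20.781 → t=4.237, apex=22.010, x_land=91.683, impact vy=-20.781
  bounce: vy ← 0.82·20.781 = 17.040
Arc 3: start y=0.000, vy=17.040 → t=3.474, apex=14.800, x_land=128.994, impact vy=-17.040
  bounce: vy ← 0.82·17.040 = 13.973
Arc 4: start y=0.000, vy=13.973 → t=2.849, apex=9.951, x_land=159.590, impact vy=-13.973
  bounce: vy ← 0.82·13.973 = 11.458
Arc 5: start y=0.000, vy=11.458 → t=2.336, apex=6.691, x_land=184.678, impact vy=-11.458
  bounce: vy ← 0.82·11.458 = 9.395
Arc 6: start y=0.000, vy=9.395 → t=1.915, apex=4.499, x_land=205.250, impact vy=-9.395
  bounce: vy ← 0.82·9.395 = 7.704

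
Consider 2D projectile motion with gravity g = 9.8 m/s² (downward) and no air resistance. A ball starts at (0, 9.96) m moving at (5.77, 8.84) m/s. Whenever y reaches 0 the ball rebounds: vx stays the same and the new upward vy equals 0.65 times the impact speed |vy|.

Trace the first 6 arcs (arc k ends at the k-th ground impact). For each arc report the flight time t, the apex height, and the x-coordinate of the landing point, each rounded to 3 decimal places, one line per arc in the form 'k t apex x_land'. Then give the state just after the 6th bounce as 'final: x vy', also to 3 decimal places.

1 2.589 13.947 14.939
2 2.193 5.893 27.594
3 1.426 2.490 35.820
4 0.927 1.052 41.167
5 0.602 0.444 44.642
6 0.392 0.188 46.901
final: 46.901 1.247

Arc 1: start y=9.960, vy=8.840 → t=2.589, apex=13.947, x_land=14.939, impact vy=-16.534
  bounce: vy ← 0.65·16.534 = 10.747
Arc 2: start y=0.000, vy=10.747 → t=2.193, apex=5.893, x_land=27.594, impact vy=-10.747
  bounce: vy ← 0.65·10.747 = 6.985
Arc 3: start y=0.000, vy=6.985 → t=1.426, apex=2.490, x_land=35.820, impact vy=-6.985
  bounce: vy ← 0.65·6.985 = 4.541
Arc 4: start y=0.000, vy=4.541 → t=0.927, apex=1.052, x_land=41.167, impact vy=-4.541
  bounce: vy ← 0.65·4.541 = 2.951
Arc 5: start y=0.000, vy=2.951 → t=0.602, apex=0.444, x_land=44.642, impact vy=-2.951
  bounce: vy ← 0.65·2.951 = 1.918
Arc 6: start y=0.000, vy=1.918 → t=0.392, apex=0.188, x_land=46.901, impact vy=-1.918
  bounce: vy ← 0.65·1.918 = 1.247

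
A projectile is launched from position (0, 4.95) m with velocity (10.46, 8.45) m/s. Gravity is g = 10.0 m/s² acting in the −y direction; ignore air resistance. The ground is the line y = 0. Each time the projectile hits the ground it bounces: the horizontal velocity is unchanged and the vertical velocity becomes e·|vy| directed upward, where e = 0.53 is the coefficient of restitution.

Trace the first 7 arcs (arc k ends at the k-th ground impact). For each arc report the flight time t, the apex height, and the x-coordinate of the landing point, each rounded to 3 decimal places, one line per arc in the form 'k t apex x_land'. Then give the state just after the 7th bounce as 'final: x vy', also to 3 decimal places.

Arc 1: start y=4.950, vy=8.450 → t=2.150, apex=8.520, x_land=22.493, impact vy=-13.054
  bounce: vy ← 0.53·13.054 = 6.919
Arc 2: start y=0.000, vy=6.919 → t=1.384, apex=2.393, x_land=36.967, impact vy=-6.919
  bounce: vy ← 0.53·6.919 = 3.667
Arc 3: start y=0.000, vy=3.667 → t=0.733, apex=0.672, x_land=44.638, impact vy=-3.667
  bounce: vy ← 0.53·3.667 = 1.943
Arc 4: start y=0.000, vy=1.943 → t=0.389, apex=0.189, x_land=48.703, impact vy=-1.943
  bounce: vy ← 0.53·1.943 = 1.030
Arc 5: start y=0.000, vy=1.030 → t=0.206, apex=0.053, x_land=50.858, impact vy=-1.030
  bounce: vy ← 0.53·1.030 = 0.546
Arc 6: start y=0.000, vy=0.546 → t=0.109, apex=0.015, x_land=52.000, impact vy=-0.546
  bounce: vy ← 0.53·0.546 = 0.289
Arc 7: start y=0.000, vy=0.289 → t=0.058, apex=0.004, x_land=52.605, impact vy=-0.289
  bounce: vy ← 0.53·0.289 = 0.153

1 2.150 8.520 22.493
2 1.384 2.393 36.967
3 0.733 0.672 44.638
4 0.389 0.189 48.703
5 0.206 0.053 50.858
6 0.109 0.015 52.000
7 0.058 0.004 52.605
final: 52.605 0.153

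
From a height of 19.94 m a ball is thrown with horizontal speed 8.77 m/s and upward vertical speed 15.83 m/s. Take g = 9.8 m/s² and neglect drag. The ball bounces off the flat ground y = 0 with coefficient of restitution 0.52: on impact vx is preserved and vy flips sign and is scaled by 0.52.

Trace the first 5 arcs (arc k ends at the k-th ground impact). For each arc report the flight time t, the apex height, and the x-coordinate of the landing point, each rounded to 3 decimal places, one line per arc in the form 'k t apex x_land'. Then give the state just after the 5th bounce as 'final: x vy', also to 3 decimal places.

1 4.200 32.725 36.831
2 2.688 8.849 60.401
3 1.398 2.393 72.658
4 0.727 0.647 79.032
5 0.378 0.175 82.346
final: 82.346 0.963

Arc 1: start y=19.940, vy=15.830 → t=4.200, apex=32.725, x_land=36.831, impact vy=-25.326
  bounce: vy ← 0.52·25.326 = 13.170
Arc 2: start y=0.000, vy=13.170 → t=2.688, apex=8.849, x_land=60.401, impact vy=-13.170
  bounce: vy ← 0.52·13.170 = 6.848
Arc 3: start y=0.000, vy=6.848 → t=1.398, apex=2.393, x_land=72.658, impact vy=-6.848
  bounce: vy ← 0.52·6.848 = 3.561
Arc 4: start y=0.000, vy=3.561 → t=0.727, apex=0.647, x_land=79.032, impact vy=-3.561
  bounce: vy ← 0.52·3.561 = 1.852
Arc 5: start y=0.000, vy=1.852 → t=0.378, apex=0.175, x_land=82.346, impact vy=-1.852
  bounce: vy ← 0.52·1.852 = 0.963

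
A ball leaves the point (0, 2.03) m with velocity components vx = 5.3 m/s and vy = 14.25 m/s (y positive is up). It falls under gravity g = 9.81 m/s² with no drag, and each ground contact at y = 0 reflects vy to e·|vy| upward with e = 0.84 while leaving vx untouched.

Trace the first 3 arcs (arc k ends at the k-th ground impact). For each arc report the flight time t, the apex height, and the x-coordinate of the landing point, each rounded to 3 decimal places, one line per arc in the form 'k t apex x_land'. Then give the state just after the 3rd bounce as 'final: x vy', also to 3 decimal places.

Arc 1: start y=2.030, vy=14.250 → t=3.041, apex=12.380, x_land=16.119, impact vy=-15.585
  bounce: vy ← 0.84·15.585 = 13.091
Arc 2: start y=0.000, vy=13.091 → t=2.669, apex=8.735, x_land=30.264, impact vy=-13.091
  bounce: vy ← 0.84·13.091 = 10.997
Arc 3: start y=0.000, vy=10.997 → t=2.242, apex=6.164, x_land=42.147, impact vy=-10.997
  bounce: vy ← 0.84·10.997 = 9.237

1 3.041 12.380 16.119
2 2.669 8.735 30.264
3 2.242 6.164 42.147
final: 42.147 9.237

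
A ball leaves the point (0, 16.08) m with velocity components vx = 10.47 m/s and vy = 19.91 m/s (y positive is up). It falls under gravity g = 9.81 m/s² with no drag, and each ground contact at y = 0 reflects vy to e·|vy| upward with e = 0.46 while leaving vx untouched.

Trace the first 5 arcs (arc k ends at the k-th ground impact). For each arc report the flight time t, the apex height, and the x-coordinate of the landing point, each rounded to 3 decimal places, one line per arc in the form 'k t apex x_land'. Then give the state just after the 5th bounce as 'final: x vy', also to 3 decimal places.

1 4.749 36.284 49.726
2 2.502 7.678 75.924
3 1.151 1.625 87.976
4 0.529 0.344 93.519
5 0.244 0.073 96.069
final: 96.069 0.550

Arc 1: start y=16.080, vy=19.910 → t=4.749, apex=36.284, x_land=49.726, impact vy=-26.681
  bounce: vy ← 0.46·26.681 = 12.273
Arc 2: start y=0.000, vy=12.273 → t=2.502, apex=7.678, x_land=75.924, impact vy=-12.273
  bounce: vy ← 0.46·12.273 = 5.646
Arc 3: start y=0.000, vy=5.646 → t=1.151, apex=1.625, x_land=87.976, impact vy=-5.646
  bounce: vy ← 0.46·5.646 = 2.597
Arc 4: start y=0.000, vy=2.597 → t=0.529, apex=0.344, x_land=93.519, impact vy=-2.597
  bounce: vy ← 0.46·2.597 = 1.195
Arc 5: start y=0.000, vy=1.195 → t=0.244, apex=0.073, x_land=96.069, impact vy=-1.195
  bounce: vy ← 0.46·1.195 = 0.550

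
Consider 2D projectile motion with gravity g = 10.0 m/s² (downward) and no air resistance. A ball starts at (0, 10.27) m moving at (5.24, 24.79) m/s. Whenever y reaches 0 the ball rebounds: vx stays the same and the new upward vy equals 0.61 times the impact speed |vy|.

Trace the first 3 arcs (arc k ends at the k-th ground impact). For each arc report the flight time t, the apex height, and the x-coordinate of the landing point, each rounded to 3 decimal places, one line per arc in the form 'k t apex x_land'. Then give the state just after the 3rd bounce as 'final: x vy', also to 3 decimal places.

Arc 1: start y=10.270, vy=24.790 → t=5.342, apex=40.997, x_land=27.995, impact vy=-28.635
  bounce: vy ← 0.61·28.635 = 17.467
Arc 2: start y=0.000, vy=17.467 → t=3.493, apex=15.255, x_land=46.300, impact vy=-17.467
  bounce: vy ← 0.61·17.467 = 10.655
Arc 3: start y=0.000, vy=10.655 → t=2.131, apex=5.676, x_land=57.466, impact vy=-10.655
  bounce: vy ← 0.61·10.655 = 6.500

1 5.342 40.997 27.995
2 3.493 15.255 46.300
3 2.131 5.676 57.466
final: 57.466 6.500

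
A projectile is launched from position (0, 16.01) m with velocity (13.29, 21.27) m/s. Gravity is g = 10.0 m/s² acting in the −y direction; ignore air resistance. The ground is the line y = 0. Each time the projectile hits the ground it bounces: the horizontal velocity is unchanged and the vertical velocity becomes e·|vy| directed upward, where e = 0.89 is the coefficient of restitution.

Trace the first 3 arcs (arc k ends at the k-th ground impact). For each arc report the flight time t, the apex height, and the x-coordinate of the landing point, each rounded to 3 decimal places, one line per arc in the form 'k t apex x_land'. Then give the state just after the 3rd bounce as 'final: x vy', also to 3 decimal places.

Arc 1: start y=16.010, vy=21.270 → t=4.907, apex=38.631, x_land=65.209, impact vy=-27.796
  bounce: vy ← 0.89·27.796 = 24.738
Arc 2: start y=0.000, vy=24.738 → t=4.948, apex=30.599, x_land=130.963, impact vy=-24.738
  bounce: vy ← 0.89·24.738 = 22.017
Arc 3: start y=0.000, vy=22.017 → t=4.403, apex=24.238, x_land=189.485, impact vy=-22.017
  bounce: vy ← 0.89·22.017 = 19.595

1 4.907 38.631 65.209
2 4.948 30.599 130.963
3 4.403 24.238 189.485
final: 189.485 19.595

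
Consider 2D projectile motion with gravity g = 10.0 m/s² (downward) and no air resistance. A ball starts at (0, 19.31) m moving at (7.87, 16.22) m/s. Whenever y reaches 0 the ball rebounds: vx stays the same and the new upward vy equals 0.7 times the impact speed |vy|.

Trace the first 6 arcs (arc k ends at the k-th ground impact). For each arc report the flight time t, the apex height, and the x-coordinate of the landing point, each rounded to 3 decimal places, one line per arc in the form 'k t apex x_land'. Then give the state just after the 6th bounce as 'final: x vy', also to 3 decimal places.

Arc 1: start y=19.310, vy=16.220 → t=4.170, apex=32.464, x_land=32.819, impact vy=-25.481
  bounce: vy ← 0.7·25.481 = 17.837
Arc 2: start y=0.000, vy=17.837 → t=3.567, apex=15.908, x_land=60.894, impact vy=-17.837
  bounce: vy ← 0.7·17.837 = 12.486
Arc 3: start y=0.000, vy=12.486 → t=2.497, apex=7.795, x_land=80.546, impact vy=-12.486
  bounce: vy ← 0.7·12.486 = 8.740
Arc 4: start y=0.000, vy=8.740 → t=1.748, apex=3.819, x_land=94.303, impact vy=-8.740
  bounce: vy ← 0.7·8.740 = 6.118
Arc 5: start y=0.000, vy=6.118 → t=1.224, apex=1.872, x_land=103.933, impact vy=-6.118
  bounce: vy ← 0.7·6.118 = 4.283
Arc 6: start y=0.000, vy=4.283 → t=0.857, apex=0.917, x_land=110.674, impact vy=-4.283
  bounce: vy ← 0.7·4.283 = 2.998

1 4.170 32.464 32.819
2 3.567 15.908 60.894
3 2.497 7.795 80.546
4 1.748 3.819 94.303
5 1.224 1.872 103.933
6 0.857 0.917 110.674
final: 110.674 2.998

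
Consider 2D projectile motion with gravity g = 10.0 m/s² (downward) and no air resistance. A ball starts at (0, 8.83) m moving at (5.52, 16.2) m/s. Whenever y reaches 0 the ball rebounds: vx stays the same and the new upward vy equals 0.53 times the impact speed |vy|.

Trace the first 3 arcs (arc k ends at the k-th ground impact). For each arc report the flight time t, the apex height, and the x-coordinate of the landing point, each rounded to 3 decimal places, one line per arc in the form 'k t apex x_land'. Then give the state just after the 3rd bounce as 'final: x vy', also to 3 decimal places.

Arc 1: start y=8.830, vy=16.200 → t=3.715, apex=21.952, x_land=20.509, impact vy=-20.953
  bounce: vy ← 0.53·20.953 = 11.105
Arc 2: start y=0.000, vy=11.105 → t=2.221, apex=6.166, x_land=32.769, impact vy=-11.105
  bounce: vy ← 0.53·11.105 = 5.886
Arc 3: start y=0.000, vy=5.886 → t=1.177, apex=1.732, x_land=39.267, impact vy=-5.886
  bounce: vy ← 0.53·5.886 = 3.119

1 3.715 21.952 20.509
2 2.221 6.166 32.769
3 1.177 1.732 39.267
final: 39.267 3.119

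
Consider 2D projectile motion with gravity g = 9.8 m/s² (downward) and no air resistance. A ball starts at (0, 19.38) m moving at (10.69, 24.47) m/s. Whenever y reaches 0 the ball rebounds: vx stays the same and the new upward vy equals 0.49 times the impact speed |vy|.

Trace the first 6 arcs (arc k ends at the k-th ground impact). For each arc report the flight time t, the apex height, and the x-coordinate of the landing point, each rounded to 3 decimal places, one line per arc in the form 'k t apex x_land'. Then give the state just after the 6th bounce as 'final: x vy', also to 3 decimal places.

1 5.689 49.930 60.816
2 3.128 11.988 94.258
3 1.533 2.878 110.644
4 0.751 0.691 118.674
5 0.368 0.166 122.608
6 0.180 0.040 124.536
final: 124.536 0.433

Arc 1: start y=19.380, vy=24.470 → t=5.689, apex=49.930, x_land=60.816, impact vy=-31.283
  bounce: vy ← 0.49·31.283 = 15.329
Arc 2: start y=0.000, vy=15.329 → t=3.128, apex=11.988, x_land=94.258, impact vy=-15.329
  bounce: vy ← 0.49·15.329 = 7.511
Arc 3: start y=0.000, vy=7.511 → t=1.533, apex=2.878, x_land=110.644, impact vy=-7.511
  bounce: vy ← 0.49·7.511 = 3.680
Arc 4: start y=0.000, vy=3.680 → t=0.751, apex=0.691, x_land=118.674, impact vy=-3.680
  bounce: vy ← 0.49·3.680 = 1.803
Arc 5: start y=0.000, vy=1.803 → t=0.368, apex=0.166, x_land=122.608, impact vy=-1.803
  bounce: vy ← 0.49·1.803 = 0.884
Arc 6: start y=0.000, vy=0.884 → t=0.180, apex=0.040, x_land=124.536, impact vy=-0.884
  bounce: vy ← 0.49·0.884 = 0.433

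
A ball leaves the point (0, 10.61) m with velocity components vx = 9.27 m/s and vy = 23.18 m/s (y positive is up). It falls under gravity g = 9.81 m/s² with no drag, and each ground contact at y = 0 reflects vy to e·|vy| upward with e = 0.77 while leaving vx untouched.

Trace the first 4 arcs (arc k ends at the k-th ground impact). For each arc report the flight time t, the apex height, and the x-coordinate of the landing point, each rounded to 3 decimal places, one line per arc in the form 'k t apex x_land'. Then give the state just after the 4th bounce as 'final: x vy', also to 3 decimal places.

1 5.146 37.996 47.705
2 4.286 22.528 87.437
3 3.300 13.357 118.032
4 2.541 7.919 141.589
final: 141.589 9.598

Arc 1: start y=10.610, vy=23.180 → t=5.146, apex=37.996, x_land=47.705, impact vy=-27.303
  bounce: vy ← 0.77·27.303 = 21.024
Arc 2: start y=0.000, vy=21.024 → t=4.286, apex=22.528, x_land=87.437, impact vy=-21.024
  bounce: vy ← 0.77·21.024 = 16.188
Arc 3: start y=0.000, vy=16.188 → t=3.300, apex=13.357, x_land=118.032, impact vy=-16.188
  bounce: vy ← 0.77·16.188 = 12.465
Arc 4: start y=0.000, vy=12.465 → t=2.541, apex=7.919, x_land=141.589, impact vy=-12.465
  bounce: vy ← 0.77·12.465 = 9.598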